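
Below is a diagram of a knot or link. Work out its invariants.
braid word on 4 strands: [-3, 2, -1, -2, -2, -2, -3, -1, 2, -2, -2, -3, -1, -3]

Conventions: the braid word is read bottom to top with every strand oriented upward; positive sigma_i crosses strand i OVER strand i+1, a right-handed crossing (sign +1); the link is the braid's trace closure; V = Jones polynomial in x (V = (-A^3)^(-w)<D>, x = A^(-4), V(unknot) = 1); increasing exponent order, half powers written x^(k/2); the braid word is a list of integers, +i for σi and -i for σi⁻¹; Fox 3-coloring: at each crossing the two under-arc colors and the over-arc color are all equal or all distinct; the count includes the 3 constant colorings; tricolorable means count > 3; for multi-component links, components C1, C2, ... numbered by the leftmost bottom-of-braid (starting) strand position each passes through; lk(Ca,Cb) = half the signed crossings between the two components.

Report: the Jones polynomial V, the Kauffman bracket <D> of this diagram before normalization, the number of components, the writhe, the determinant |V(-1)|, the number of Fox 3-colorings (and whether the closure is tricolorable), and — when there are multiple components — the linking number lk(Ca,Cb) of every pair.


V = x^(-23/2) - x^(-21/2) + x^(-19/2) - x^(-17/2) + x^(-15/2) - x^(-13/2) - x^(-11/2) - x^(-7/2)
<D> = -A^-16 - A^-8 - A^-4 + 1 - A^4 + A^8 - A^12 + A^16 (w = -10)
2 components over 14 crossings, w = -10
lk(C1,C2): -2
3 Fox colorings among 3^14, |V(-1)| = 4: not tricolorable
why: summing lk over 1 pair gives -2


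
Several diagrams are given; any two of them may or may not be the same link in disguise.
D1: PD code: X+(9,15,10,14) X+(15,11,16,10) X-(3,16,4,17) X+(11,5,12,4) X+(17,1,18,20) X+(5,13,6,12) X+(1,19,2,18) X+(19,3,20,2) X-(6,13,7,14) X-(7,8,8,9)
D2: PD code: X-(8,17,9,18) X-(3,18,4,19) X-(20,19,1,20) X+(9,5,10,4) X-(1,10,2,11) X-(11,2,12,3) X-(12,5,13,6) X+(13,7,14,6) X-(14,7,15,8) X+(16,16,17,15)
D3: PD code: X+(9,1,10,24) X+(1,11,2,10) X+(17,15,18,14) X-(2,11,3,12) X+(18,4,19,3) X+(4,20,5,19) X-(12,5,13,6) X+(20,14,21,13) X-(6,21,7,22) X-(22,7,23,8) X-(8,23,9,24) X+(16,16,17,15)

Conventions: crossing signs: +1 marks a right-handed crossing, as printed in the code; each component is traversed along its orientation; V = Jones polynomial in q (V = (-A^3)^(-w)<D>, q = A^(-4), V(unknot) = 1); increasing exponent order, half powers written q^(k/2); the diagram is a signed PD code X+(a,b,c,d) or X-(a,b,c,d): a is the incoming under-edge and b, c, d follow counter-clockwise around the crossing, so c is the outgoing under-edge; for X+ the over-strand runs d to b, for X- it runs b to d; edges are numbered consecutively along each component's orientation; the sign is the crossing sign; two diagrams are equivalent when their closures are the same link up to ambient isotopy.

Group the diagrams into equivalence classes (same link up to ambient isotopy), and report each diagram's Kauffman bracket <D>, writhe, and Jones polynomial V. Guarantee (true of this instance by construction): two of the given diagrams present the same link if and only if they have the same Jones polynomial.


classes: {D1} | {D2} | {D3}
V(D1) = q^2 + 2q^4 - 2q^5 + q^6 - 2q^7 + q^8  [10 crossings, <D> = A^-20 - 2A^-16 + A^-12 - 2A^-8 + 2A^-4 + A^4, w = +4]
V(D2) = -q^-6 + q^-5 - q^-4 + 2q^-3 - q^-2 + q^-1  (w -4, c 10, <D> = A^-8 - A^-4 + 2 - A^4 + A^8 - A^12)
V(D3) = -q^-3 + 2q^-2 - 2q^-1 + 3 - 2q + 2q^2 - q^3  [12 crossings, <D> = -A^-6 + 2A^-2 - 2A^2 + 3A^6 - 2A^10 + 2A^14 - A^18, w = +2]
note: 3 classes among 3 diagrams; unequal V(q) rules out equality


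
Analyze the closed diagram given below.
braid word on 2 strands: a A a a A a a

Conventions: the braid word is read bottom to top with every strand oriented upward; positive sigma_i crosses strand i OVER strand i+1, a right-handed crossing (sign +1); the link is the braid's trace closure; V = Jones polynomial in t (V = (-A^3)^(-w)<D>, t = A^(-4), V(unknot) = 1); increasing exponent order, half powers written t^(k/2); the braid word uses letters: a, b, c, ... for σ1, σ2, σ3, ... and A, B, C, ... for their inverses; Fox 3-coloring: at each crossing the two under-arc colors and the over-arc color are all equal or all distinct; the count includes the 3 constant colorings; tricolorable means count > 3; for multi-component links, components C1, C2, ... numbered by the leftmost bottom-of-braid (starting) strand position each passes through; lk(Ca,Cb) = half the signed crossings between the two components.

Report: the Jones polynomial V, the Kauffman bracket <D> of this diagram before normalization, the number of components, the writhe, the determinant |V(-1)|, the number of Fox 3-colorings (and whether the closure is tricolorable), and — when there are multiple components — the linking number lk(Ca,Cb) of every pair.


V = t + t^3 - t^4
<D> = A^-7 - A^-3 - A^5 (w = +3)
1 component over 7 crossings, w = +3
9 Fox colorings among 3^7, |V(-1)| = 3: tricolorable
why: free reduction leaves σ1 σ1 σ1 of the original 7 letters


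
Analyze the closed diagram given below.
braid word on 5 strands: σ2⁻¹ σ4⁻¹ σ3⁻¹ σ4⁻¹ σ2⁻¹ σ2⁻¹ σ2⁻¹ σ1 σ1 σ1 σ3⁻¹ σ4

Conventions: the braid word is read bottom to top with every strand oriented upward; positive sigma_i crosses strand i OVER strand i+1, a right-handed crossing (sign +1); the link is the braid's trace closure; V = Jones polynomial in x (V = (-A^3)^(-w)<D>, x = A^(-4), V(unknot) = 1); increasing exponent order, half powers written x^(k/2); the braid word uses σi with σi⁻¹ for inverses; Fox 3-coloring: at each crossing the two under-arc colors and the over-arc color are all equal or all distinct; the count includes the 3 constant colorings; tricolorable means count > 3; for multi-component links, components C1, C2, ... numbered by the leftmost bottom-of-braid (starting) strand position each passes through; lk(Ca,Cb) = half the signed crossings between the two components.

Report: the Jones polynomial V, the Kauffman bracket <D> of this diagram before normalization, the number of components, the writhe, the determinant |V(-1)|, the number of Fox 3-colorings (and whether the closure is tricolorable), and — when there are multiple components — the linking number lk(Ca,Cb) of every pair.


Jones polynomial: V(x) = -x^-6 + x^-5 - 2x^-4 + 3x^-3 - 2x^-2 + 3x^-1 - 1 + x - x^2
<D> = -A^-20 + A^-16 - A^-12 + 3A^-8 - 2A^-4 + 3 - 2A^4 + A^8 - A^12; writhe -4
components 1, writhe -4 (12 crossings)
3-colorings: 9 of 3^12, det 15 — tricolorable
note: det 15 = |V(-1)|; divisible by 3, so tricolorable


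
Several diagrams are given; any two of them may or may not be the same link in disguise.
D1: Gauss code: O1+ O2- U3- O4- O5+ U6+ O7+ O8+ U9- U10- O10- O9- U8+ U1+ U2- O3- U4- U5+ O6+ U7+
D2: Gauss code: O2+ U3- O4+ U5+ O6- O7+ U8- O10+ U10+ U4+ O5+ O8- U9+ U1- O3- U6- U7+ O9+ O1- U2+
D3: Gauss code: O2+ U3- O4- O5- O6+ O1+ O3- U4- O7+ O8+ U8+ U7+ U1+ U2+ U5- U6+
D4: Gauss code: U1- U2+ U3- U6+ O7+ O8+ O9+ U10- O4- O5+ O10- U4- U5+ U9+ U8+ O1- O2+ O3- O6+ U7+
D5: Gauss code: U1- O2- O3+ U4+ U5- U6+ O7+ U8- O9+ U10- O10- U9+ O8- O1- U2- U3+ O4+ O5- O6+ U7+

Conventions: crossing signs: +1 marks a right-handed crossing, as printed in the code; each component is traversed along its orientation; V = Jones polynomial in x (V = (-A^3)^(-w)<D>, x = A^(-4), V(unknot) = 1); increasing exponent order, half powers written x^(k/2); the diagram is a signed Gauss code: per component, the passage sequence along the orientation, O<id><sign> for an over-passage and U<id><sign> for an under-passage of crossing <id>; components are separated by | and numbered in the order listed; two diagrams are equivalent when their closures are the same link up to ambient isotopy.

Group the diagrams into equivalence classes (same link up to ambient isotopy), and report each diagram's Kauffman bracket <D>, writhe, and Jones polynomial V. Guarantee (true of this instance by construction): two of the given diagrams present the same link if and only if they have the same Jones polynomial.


equivalence classes: {D1, D2, D3, D4, D5}
D1 (bracket 1; 10 crossings at w = 0): V = 1
V(D2) = 1  (w +2, c 10, <D> = A^6)
D3 (bracket A^6; 8 crossings at w = +2): V = 1
V(D4) = 1  [10 crossings, <D> = A^6, w = +2]
V(D5) = 1  [10 crossings, <D> = 1, w = 0]
observation: one V(x) for all 5 diagrams — one class (guaranteed)


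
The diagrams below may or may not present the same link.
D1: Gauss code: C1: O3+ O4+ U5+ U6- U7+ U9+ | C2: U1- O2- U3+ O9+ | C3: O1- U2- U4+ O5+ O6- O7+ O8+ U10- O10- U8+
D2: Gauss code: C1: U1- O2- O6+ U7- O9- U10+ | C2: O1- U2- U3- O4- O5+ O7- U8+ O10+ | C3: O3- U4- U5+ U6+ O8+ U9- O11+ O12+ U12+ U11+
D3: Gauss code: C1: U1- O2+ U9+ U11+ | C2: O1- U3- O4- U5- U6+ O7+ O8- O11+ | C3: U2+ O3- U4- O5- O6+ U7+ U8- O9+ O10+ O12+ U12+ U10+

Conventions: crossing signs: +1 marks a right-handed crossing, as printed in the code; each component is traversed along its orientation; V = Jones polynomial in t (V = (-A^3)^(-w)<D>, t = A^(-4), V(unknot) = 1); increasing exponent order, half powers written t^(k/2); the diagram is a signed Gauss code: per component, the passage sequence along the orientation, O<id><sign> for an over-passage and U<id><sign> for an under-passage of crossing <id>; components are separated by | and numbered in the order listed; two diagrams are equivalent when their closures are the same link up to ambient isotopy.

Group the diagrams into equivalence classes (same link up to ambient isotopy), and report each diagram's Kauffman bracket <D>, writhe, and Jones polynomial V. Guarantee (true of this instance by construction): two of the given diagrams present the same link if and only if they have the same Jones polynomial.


equivalence classes: {D1} | {D2} | {D3}
D1 (bracket A^-10 + A^-2 + 2A^6; 10 crossings at w = +2): V = 2 + t^2 + t^4
D2 (bracket 1 + A^4 + A^8 + A^12; 12 crossings at w = 0): V = t^-3 + t^-2 + t^-1 + 1
V(D3) = t^-2 + 2 + t^2  [12 crossings, <D> = A^-2 + 2A^6 + A^14, w = +2]
key observation: V(t) takes 3 values over 3 diagrams, fixing the grouping


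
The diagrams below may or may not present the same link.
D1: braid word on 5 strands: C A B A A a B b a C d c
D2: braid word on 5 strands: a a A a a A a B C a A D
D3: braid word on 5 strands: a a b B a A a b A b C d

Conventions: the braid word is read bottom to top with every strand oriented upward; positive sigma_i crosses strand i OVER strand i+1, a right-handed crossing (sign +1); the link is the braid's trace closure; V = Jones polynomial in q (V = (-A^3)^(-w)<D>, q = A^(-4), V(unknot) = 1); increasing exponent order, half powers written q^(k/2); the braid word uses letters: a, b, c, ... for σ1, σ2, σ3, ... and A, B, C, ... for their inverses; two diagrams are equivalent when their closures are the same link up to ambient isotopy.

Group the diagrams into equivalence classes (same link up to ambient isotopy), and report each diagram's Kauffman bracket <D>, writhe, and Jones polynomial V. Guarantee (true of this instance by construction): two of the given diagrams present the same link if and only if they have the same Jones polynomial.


classes: {D1} | {D2} | {D3}
V(D1) = 1  [12 crossings, <D> = A^-6, w = -2]
D2 (bracket -A^-16 + A^-12 + A^-4; 12 crossings at w = 0): V = q + q^3 - q^4
V(D3) = q - q^2 + 2q^3 - q^4 + q^5 - q^6  (w +4, c 12, <D> = -A^-12 + A^-8 - A^-4 + 2 - A^4 + A^8)
insight: 3 values of V(q) split the 3 diagrams


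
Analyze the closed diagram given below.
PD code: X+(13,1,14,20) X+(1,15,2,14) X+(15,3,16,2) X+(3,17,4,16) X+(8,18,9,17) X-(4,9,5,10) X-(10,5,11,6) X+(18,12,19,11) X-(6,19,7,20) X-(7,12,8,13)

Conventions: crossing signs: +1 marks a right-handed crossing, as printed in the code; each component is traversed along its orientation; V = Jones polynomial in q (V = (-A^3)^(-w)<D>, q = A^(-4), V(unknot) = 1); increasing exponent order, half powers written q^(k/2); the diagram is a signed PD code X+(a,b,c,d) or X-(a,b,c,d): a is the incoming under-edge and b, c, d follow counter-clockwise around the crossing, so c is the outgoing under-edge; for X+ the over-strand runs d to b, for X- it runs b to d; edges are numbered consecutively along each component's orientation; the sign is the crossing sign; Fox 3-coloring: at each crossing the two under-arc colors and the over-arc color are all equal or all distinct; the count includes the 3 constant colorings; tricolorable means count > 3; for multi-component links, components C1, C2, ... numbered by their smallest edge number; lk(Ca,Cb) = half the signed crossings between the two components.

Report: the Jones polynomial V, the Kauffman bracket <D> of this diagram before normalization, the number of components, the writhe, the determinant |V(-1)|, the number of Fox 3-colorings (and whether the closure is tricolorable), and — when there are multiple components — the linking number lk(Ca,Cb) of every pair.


Jones polynomial: V(q) = -q^-2 + q^-1 - 1 + 3q - 2q^2 + 3q^3 - 2q^4 + q^5 - q^6
<D> = -A^-18 + A^-14 - 2A^-10 + 3A^-6 - 2A^-2 + 3A^2 - A^6 + A^10 - A^14; writhe +2
components 1, writhe +2 (10 crossings)
3-colorings: 9 of 3^10, det 15 — tricolorable
note: |V(-1)| = 15: so tricolorable, since 3 divides 15


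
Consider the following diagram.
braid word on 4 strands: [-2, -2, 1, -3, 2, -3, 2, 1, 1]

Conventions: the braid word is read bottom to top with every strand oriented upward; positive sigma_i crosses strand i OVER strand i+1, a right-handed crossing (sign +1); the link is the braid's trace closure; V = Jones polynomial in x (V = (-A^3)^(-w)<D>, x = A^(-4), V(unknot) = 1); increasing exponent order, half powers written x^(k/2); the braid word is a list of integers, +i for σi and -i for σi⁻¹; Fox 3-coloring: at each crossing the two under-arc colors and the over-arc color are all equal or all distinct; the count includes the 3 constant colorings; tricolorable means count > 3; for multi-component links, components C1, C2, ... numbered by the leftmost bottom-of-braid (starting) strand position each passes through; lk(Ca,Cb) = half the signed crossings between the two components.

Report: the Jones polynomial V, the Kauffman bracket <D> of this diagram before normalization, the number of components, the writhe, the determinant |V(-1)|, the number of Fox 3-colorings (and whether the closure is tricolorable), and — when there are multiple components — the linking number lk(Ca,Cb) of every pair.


Jones polynomial: V(x) = x^-2 - 2x^-1 + 3 - 3x + 3x^2 - 2x^3 + 2x^4 - x^5
<D> = A^-17 - 2A^-13 + 2A^-9 - 3A^-5 + 3A^-1 - 3A^3 + 2A^7 - A^11; writhe +1
components 1, writhe +1 (9 crossings)
3-colorings: 3 of 3^9, det 17 — not tricolorable
note: |V(-1)| = 17: so not tricolorable, since 3 does not divide 17


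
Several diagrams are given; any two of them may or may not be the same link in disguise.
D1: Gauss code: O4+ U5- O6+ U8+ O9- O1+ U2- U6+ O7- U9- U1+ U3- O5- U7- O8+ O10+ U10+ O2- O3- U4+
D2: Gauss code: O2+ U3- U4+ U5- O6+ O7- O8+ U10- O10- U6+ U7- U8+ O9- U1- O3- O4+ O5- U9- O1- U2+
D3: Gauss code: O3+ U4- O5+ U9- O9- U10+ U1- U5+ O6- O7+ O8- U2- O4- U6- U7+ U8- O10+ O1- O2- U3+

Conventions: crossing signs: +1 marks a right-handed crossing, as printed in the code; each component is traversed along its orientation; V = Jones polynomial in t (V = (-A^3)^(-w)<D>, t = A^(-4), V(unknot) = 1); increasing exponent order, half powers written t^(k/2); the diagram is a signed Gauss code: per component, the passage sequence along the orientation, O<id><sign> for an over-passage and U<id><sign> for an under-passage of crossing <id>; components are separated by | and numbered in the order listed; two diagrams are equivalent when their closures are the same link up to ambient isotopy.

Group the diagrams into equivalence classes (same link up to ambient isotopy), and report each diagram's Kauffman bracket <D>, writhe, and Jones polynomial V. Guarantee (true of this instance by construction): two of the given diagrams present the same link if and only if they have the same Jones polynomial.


grouping into links: {D1, D2, D3}
V(D1) = -t^-4 + t^-3 + t^-1  (w 0, c 10, <D> = A^4 + A^12 - A^16)
D2 (bracket A^-2 + A^6 - A^10; 10 crossings at w = -2): V = -t^-4 + t^-3 + t^-1
V(D3) = -t^-4 + t^-3 + t^-1  (w -2, c 10, <D> = A^-2 + A^6 - A^10)
key observation: one V(t) for all 3 diagrams — one class (guaranteed)


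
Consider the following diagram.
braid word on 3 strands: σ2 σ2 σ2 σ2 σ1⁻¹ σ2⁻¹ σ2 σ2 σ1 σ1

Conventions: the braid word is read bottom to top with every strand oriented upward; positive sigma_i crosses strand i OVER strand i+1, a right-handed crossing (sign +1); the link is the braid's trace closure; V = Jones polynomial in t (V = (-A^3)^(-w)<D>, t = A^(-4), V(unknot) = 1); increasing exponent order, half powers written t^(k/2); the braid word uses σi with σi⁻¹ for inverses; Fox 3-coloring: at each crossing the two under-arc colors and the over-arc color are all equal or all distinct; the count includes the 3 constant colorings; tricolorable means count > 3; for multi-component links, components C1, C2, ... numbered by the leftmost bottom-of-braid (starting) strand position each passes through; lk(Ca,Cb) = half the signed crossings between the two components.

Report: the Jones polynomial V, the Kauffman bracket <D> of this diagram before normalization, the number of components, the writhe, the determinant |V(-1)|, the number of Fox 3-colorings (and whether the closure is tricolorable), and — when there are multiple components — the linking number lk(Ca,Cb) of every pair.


V(t) = t^2 - t^3 + 2t^4 - 2t^5 + 3t^6 - 2t^7 + t^8 - t^9
bracket: -A^-18 + A^-14 - 2A^-10 + 3A^-6 - 2A^-2 + 2A^2 - A^6 + A^10, w = +6
1 component, writhe +6, over 10 crossings
det 13, colorings 3 of 3^10 — not tricolorable
observation: det 13 = |V(-1)|; not divisible by 3, so not tricolorable


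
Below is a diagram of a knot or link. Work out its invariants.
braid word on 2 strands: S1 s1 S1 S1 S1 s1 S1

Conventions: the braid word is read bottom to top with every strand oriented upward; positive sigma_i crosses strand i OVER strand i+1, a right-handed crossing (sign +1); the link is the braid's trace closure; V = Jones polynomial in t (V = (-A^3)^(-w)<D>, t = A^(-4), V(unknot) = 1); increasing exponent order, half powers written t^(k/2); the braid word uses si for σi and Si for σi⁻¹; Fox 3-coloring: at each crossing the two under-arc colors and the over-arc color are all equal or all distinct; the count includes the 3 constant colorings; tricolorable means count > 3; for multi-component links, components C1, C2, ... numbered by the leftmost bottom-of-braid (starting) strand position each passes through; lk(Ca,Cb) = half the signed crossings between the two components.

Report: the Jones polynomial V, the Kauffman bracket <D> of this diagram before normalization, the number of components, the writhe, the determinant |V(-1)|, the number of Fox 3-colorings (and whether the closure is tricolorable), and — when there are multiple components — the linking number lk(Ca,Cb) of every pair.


V(t) = -t^-4 + t^-3 + t^-1
bracket: -A^-5 - A^3 + A^7, w = -3
1 component, writhe -3, over 7 crossings
det 3, colorings 9 of 3^7 — tricolorable
observation: |V(-1)| = 3: so tricolorable, since 3 divides 3


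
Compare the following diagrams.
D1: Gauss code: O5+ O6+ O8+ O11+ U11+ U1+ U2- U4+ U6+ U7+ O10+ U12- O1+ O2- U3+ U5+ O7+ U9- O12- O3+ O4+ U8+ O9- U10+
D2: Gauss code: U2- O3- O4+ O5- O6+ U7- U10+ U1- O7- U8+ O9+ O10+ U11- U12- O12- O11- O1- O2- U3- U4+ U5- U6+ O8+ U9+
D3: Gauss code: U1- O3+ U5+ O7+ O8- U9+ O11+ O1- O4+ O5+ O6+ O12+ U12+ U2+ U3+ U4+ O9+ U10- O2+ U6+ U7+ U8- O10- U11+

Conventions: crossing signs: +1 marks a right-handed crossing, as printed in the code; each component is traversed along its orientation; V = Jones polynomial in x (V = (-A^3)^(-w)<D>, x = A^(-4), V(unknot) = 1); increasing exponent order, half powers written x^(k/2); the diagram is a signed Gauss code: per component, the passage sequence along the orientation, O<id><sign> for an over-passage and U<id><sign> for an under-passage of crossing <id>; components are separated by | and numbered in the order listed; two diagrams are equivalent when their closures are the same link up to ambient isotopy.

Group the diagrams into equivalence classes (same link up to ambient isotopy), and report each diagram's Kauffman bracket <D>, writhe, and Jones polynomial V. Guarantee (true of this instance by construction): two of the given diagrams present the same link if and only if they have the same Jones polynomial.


grouping into links: {D1, D3} | {D2}
V(D1) = x - x^2 + 2x^3 - x^4 + x^5 - x^6  (w +6, c 12, <D> = -A^-6 + A^-2 - A^2 + 2A^6 - A^10 + A^14)
D2 (bracket A^-6; 12 crossings at w = -2): V = 1
V(D3) = x - x^2 + 2x^3 - x^4 + x^5 - x^6  [12 crossings, <D> = -A^-6 + A^-2 - A^2 + 2A^6 - A^10 + A^14, w = +6]
why: 2 values of V(x) split the 3 diagrams


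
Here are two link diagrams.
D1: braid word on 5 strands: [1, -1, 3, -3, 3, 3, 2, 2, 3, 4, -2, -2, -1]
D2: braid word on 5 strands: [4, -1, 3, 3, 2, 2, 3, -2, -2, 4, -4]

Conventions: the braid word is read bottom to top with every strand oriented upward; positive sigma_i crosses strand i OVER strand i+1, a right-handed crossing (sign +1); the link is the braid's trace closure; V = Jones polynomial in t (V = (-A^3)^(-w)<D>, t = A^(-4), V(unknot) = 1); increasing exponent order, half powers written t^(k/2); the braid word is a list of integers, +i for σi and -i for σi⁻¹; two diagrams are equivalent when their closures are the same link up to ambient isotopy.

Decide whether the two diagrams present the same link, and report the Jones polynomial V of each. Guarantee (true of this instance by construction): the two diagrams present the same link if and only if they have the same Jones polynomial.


equivalent: yes
D1 (bracket -A^-13 + A^-9 - A^-5 + 2A^-1 - A^3 + 2A^7; 13 crossings at w = +3): V = -2t^(1/2) + t^(3/2) - 2t^(5/2) + t^(7/2) - t^(9/2) + t^(11/2)
V(D2) = -2t^(1/2) + t^(3/2) - 2t^(5/2) + t^(7/2) - t^(9/2) + t^(11/2)  (w +3, c 11, <D> = -A^-13 + A^-9 - A^-5 + 2A^-1 - A^3 + 2A^7)
key observation: D2 (11 crossings) and D1 (13) are Markov-related braid presentations


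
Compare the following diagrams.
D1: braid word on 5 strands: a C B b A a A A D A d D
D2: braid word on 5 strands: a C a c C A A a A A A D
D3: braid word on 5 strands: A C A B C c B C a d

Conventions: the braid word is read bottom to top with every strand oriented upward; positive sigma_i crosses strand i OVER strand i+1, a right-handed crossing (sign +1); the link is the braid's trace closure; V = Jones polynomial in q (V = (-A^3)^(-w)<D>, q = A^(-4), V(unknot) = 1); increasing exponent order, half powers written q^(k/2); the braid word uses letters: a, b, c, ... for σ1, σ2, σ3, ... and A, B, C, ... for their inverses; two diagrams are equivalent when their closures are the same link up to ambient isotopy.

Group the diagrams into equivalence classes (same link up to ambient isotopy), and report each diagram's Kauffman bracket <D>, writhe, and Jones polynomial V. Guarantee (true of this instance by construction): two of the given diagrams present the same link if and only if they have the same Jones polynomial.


grouping into links: {D1, D2} | {D3}
V(D1) = q^-3 + q^-2 + q^-1 + 1  (w -4, c 12, <D> = A^-12 + A^-8 + A^-4 + 1)
V(D2) = q^-3 + q^-2 + q^-1 + 1  [12 crossings, <D> = A^-12 + A^-8 + A^-4 + 1, w = -4]
D3 (bracket A^-8 + 2 + A^8; 10 crossings at w = -4): V = q^-5 + 2q^-3 + q^-1
why: comparing 3 Jones polynomials yields 2 groups


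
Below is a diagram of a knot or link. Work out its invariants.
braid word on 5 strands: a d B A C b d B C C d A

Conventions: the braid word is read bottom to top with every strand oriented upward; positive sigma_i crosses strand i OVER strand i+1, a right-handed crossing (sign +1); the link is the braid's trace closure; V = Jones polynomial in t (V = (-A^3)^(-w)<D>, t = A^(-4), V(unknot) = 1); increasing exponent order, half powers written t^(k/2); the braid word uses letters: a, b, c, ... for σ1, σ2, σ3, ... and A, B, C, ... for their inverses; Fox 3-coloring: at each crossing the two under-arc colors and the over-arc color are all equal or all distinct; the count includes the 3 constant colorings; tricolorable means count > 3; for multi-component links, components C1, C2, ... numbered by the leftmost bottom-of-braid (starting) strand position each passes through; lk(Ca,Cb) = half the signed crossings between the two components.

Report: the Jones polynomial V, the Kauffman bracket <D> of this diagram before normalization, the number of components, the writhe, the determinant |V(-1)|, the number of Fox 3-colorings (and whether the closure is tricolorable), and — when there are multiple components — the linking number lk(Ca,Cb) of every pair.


V = -t^-3 + 2t^-2 - 2t^-1 + 3 - 2t + 2t^2 - t^3
<D> = -A^-18 + 2A^-14 - 2A^-10 + 3A^-6 - 2A^-2 + 2A^2 - A^6 (w = -2)
1 component over 12 crossings, w = -2
3 Fox colorings among 3^12, |V(-1)| = 13: not tricolorable
why: palindromic: swapping t for 1/t fixes V


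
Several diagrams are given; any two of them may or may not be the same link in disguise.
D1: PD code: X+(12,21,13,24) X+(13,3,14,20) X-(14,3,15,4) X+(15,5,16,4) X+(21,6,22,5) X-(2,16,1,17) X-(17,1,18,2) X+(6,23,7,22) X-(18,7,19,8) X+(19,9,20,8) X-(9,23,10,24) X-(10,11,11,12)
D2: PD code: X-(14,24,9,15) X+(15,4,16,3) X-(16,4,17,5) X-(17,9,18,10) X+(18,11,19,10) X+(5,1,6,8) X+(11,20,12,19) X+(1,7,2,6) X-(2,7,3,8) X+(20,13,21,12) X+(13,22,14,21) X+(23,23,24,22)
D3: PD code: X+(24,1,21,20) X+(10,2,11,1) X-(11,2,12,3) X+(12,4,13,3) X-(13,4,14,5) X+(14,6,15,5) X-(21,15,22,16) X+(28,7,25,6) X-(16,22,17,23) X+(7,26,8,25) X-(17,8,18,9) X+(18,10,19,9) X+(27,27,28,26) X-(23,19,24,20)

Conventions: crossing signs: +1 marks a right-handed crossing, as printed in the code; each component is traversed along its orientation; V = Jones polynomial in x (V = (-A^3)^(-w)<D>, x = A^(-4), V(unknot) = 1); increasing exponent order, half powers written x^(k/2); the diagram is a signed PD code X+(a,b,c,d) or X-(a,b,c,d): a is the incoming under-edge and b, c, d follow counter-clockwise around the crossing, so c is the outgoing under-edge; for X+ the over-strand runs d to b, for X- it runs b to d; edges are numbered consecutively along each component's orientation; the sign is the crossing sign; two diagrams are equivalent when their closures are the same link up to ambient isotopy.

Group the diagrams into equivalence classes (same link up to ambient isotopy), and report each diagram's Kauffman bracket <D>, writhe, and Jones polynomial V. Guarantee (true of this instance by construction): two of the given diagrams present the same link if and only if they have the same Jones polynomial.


grouping into links: {D1, D3} | {D2}
V(D1) = x^-2 + 2 + x^2  (w 0, c 12, <D> = A^-8 + 2 + A^8)
V(D2) = 1 + x + x^2 + x^3  [12 crossings, <D> = 1 + A^4 + A^8 + A^12, w = +4]
V(D3) = x^-2 + 2 + x^2  (w +2, c 14, <D> = A^-2 + 2A^6 + A^14)
key observation: 2 values of V(x) split the 3 diagrams


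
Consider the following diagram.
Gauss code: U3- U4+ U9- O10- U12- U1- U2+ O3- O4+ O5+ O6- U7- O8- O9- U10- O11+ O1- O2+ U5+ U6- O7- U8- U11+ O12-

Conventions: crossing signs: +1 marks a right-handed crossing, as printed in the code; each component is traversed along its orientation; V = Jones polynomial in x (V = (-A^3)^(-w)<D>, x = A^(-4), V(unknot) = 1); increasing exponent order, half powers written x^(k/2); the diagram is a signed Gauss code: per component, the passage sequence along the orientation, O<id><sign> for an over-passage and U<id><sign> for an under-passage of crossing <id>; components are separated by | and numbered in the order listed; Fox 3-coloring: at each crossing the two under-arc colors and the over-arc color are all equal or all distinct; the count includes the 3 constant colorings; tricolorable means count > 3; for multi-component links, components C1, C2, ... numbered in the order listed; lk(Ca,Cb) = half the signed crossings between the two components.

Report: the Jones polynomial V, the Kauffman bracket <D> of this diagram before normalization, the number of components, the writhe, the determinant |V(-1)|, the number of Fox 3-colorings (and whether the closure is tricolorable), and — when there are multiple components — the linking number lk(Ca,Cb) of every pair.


Jones polynomial: V(x) = -x^-6 + x^-5 - x^-4 + 2x^-3 - x^-2 + x^-1
<D> = A^-8 - A^-4 + 2 - A^4 + A^8 - A^12; writhe -4
components 1, writhe -4 (12 crossings)
3-colorings: 3 of 3^12, det 7 — not tricolorable
note: w = -4 (over 12 crossings) is diagram-only; (-A^3)^(4) removes it from V


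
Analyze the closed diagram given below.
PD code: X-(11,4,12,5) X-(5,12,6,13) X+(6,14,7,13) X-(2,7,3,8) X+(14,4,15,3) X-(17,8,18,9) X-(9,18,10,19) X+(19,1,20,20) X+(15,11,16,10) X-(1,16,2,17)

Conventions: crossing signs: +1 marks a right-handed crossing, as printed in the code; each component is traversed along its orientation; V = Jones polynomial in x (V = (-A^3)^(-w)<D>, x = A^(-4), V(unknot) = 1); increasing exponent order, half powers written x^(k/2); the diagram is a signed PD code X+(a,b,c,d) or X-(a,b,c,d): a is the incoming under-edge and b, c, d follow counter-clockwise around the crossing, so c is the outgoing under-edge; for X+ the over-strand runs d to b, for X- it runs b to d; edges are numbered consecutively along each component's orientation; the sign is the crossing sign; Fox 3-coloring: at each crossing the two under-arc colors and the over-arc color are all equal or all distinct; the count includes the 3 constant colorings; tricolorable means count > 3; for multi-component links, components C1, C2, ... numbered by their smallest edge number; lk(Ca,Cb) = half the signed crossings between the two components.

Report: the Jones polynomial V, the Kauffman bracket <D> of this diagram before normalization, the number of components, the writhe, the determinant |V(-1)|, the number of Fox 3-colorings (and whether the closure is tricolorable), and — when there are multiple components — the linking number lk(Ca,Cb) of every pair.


V = -x^-4 + x^-3 + x^-1
<D> = A^-2 + A^6 - A^10 (w = -2)
1 component over 10 crossings, w = -2
9 Fox colorings among 3^10, |V(-1)| = 3: tricolorable
why: |V(-1)| = 3: so tricolorable, since 3 divides 3


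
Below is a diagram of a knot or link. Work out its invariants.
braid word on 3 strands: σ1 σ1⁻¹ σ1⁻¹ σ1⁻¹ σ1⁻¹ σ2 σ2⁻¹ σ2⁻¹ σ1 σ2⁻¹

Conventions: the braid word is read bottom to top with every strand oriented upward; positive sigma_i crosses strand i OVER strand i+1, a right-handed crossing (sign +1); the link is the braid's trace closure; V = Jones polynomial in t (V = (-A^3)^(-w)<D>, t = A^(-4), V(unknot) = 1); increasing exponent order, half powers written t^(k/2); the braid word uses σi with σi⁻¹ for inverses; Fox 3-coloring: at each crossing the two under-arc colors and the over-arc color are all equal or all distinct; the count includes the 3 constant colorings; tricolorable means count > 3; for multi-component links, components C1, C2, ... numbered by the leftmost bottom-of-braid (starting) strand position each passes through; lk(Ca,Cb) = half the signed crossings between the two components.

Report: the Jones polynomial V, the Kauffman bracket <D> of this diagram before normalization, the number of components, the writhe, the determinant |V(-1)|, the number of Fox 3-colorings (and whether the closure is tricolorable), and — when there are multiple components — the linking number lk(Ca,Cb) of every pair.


V = -t^-6 + t^-5 - t^-4 + 2t^-3 - t^-2 + t^-1
<D> = A^-8 - A^-4 + 2 - A^4 + A^8 - A^12 (w = -4)
1 component over 10 crossings, w = -4
3 Fox colorings among 3^10, |V(-1)| = 7: not tricolorable
why: |V(-1)| = 7: so not tricolorable, since 3 does not divide 7


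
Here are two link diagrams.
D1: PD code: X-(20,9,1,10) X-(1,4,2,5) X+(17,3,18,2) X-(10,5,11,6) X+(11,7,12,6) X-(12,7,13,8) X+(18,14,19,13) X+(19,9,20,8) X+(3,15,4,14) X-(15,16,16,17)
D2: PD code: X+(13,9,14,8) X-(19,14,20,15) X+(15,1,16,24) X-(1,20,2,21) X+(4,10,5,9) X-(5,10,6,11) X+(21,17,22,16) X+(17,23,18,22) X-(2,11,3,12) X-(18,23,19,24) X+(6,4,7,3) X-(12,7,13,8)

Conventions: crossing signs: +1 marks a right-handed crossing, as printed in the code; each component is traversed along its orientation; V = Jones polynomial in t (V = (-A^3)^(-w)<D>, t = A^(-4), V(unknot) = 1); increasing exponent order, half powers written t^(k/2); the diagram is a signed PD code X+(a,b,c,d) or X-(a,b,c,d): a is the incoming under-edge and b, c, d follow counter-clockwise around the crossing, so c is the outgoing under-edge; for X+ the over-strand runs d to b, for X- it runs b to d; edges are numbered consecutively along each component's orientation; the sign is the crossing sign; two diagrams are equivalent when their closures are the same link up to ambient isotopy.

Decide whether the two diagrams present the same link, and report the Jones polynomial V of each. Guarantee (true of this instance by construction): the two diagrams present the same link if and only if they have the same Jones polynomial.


same link: no
V(D1) = 1  [10 crossings, <D> = 1, w = 0]
V(D2) = t^-2 - t^-1 + 1 - t + t^2  [12 crossings, <D> = A^-8 - A^-4 + 1 - A^4 + A^8, w = 0]
insight: 2 classes among 2 diagrams; unequal V(t) rules out equality


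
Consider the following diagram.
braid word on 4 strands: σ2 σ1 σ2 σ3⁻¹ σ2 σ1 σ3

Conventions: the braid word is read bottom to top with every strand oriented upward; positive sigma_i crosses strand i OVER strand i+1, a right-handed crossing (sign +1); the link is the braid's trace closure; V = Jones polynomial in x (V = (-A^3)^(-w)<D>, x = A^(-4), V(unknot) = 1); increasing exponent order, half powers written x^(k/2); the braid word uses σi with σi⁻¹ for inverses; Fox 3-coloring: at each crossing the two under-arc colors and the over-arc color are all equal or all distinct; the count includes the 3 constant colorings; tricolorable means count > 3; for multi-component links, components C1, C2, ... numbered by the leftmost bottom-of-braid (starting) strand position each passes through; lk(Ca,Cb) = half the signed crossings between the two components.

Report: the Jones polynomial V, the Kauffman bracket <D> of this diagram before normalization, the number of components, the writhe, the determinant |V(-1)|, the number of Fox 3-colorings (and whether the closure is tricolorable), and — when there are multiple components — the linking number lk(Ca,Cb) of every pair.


Jones polynomial: V(x) = x + x^3 - x^4
<D> = A^-1 - A^3 - A^11; writhe +5
components 1, writhe +5 (7 crossings)
3-colorings: 9 of 3^7, det 3 — tricolorable
note: |V(-1)| = 3: so tricolorable, since 3 divides 3


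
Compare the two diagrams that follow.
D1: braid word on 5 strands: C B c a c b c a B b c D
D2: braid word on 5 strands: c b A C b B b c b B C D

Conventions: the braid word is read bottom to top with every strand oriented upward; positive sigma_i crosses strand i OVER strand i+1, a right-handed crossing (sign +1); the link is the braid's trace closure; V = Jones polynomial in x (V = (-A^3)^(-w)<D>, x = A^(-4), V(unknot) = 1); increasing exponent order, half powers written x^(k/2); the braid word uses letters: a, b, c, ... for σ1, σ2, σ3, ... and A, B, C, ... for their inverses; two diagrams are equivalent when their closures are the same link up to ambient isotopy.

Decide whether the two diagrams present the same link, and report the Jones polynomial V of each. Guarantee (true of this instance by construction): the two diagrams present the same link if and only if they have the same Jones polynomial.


equivalent: no
V(D1) = x - x^2 + 2x^3 - x^4 + x^5 - x^6  (w +4, c 12, <D> = -A^-12 + A^-8 - A^-4 + 2 - A^4 + A^8)
V(D2) = 1  (w 0, c 12, <D> = 1)
why: 2 values of V(x) split the 2 diagrams


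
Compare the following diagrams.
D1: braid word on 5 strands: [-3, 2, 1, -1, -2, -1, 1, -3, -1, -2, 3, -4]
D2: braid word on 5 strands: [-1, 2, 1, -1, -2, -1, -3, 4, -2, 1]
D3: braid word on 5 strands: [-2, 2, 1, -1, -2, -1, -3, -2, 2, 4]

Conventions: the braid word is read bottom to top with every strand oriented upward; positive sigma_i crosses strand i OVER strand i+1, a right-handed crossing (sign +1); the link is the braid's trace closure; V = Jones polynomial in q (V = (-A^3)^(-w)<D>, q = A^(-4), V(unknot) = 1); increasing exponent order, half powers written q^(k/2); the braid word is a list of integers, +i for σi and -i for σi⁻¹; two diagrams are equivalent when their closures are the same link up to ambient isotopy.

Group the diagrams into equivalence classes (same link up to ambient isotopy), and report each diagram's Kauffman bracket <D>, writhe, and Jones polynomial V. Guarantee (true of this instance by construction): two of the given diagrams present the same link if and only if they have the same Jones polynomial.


grouping into links: {D1, D2, D3}
V(D1) = 1  (w -4, c 12, <D> = A^-12)
V(D2) = 1  (w -2, c 10, <D> = A^-6)
V(D3) = 1  (w -2, c 10, <D> = A^-6)
key observation: one V(q) for all 3 diagrams — one class (guaranteed)


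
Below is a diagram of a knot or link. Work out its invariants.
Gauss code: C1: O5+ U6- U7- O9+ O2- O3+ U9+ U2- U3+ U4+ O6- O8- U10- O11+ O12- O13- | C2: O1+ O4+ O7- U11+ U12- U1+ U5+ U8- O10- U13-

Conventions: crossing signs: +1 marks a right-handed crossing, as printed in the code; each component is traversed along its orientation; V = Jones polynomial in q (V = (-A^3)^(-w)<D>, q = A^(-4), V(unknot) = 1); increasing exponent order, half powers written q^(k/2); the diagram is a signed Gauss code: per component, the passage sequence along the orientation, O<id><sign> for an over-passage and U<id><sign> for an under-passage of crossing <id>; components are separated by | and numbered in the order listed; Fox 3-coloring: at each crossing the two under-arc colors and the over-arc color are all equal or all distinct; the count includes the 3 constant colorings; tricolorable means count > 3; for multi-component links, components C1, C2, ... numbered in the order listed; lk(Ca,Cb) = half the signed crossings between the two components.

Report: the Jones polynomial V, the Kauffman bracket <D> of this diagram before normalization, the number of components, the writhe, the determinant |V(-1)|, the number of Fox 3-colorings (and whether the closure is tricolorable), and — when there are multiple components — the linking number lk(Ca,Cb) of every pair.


Jones polynomial: V(q) = -q^(-5/2) - q^(-1/2)
<D> = A^-1 + A^7; writhe -1
components 2, writhe -1 (13 crossings)
linking number lk(C1,C2) = -1
3-colorings: 3 of 3^13, det 2 — not tricolorable
note: the 1 component pair carries total linking -1


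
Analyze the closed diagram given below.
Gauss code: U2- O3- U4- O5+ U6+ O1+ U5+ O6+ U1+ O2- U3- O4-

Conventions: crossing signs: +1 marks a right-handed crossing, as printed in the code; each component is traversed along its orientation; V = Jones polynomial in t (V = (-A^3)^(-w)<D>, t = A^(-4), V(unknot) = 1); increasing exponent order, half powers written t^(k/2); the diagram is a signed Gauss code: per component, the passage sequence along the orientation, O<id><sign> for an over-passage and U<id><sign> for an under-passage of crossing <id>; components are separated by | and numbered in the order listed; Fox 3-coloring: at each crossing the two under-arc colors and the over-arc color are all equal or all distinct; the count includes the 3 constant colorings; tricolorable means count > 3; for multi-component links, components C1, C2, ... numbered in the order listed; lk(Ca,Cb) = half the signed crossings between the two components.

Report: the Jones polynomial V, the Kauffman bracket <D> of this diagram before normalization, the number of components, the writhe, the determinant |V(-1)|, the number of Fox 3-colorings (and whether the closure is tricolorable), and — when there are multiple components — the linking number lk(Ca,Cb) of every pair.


Jones polynomial: V(t) = -t^-3 + t^-2 - t^-1 + 3 - t + t^2 - t^3
<D> = -A^-12 + A^-8 - A^-4 + 3 - A^4 + A^8 - A^12; writhe 0
components 1, writhe 0 (6 crossings)
3-colorings: 27 of 3^6, det 9 — tricolorable
note: V spans 6 powers of t: at least 6 crossings in any diagram


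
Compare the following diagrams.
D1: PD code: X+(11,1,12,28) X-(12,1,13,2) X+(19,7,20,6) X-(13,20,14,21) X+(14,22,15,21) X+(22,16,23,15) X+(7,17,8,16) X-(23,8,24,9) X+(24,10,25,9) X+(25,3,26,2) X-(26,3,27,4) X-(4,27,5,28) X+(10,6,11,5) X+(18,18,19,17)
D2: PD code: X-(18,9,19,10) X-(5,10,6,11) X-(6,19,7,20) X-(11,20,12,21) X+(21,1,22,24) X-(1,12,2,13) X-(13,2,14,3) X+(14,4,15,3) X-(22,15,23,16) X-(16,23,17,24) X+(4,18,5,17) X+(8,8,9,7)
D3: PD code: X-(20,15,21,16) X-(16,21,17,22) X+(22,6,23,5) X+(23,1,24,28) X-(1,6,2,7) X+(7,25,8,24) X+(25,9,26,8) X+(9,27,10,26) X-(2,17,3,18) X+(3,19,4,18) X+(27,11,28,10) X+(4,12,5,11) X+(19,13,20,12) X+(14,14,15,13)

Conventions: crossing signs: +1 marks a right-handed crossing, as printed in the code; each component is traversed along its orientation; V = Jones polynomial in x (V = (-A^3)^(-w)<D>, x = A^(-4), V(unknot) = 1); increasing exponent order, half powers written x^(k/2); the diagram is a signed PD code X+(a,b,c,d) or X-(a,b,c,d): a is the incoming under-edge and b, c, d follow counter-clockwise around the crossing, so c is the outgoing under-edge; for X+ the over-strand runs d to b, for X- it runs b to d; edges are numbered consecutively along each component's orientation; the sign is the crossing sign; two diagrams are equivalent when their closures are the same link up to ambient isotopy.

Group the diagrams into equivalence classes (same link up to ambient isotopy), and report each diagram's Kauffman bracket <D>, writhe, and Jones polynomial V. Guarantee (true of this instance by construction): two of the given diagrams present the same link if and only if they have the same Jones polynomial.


grouping into links: {D1} | {D2} | {D3}
V(D1) = x + x^3 - x^4  (w +4, c 14, <D> = -A^-4 + 1 + A^8)
V(D2) = -x^-6 + x^-5 - x^-4 + 2x^-3 - x^-2 + x^-1  [12 crossings, <D> = A^-8 - A^-4 + 2 - A^4 + A^8 - A^12, w = -4]
V(D3) = x^2 - x^3 + 2x^4 - 2x^5 + 3x^6 - 2x^7 + x^8 - x^9  [14 crossings, <D> = -A^-18 + A^-14 - 2A^-10 + 3A^-6 - 2A^-2 + 2A^2 - A^6 + A^10, w = +6]
why: comparing 3 Jones polynomials yields 3 groups
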